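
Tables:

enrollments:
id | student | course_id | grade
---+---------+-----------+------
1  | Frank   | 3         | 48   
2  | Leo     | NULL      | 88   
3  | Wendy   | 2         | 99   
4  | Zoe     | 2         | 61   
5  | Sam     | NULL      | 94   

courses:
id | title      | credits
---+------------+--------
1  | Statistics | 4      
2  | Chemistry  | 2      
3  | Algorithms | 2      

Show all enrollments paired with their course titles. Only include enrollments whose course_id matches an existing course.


INNER JOIN keeps only enrollments rows whose course_id matches an id in courses. Walk through each enrollment:
  - enrollment 1 (Frank): course_id=3 -> matches Algorithms
  - enrollment 2 (Leo): course_id=NULL, no match -> dropped
  - enrollment 3 (Wendy): course_id=2 -> matches Chemistry
  - enrollment 4 (Zoe): course_id=2 -> matches Chemistry
  - enrollment 5 (Sam): course_id=NULL, no match -> dropped
So 2 of 5 rows are dropped.

SQL:
SELECT a.student, b.title AS course
FROM enrollments a
INNER JOIN courses b ON a.course_id = b.id

Result:
student | course    
--------+-----------
Frank   | Algorithms
Wendy   | Chemistry 
Zoe     | Chemistry 


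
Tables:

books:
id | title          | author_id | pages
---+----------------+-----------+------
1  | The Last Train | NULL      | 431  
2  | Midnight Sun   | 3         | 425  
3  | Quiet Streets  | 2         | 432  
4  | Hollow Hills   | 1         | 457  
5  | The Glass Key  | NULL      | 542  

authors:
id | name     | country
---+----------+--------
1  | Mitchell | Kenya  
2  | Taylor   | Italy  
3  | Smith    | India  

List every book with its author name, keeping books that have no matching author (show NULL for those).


LEFT JOIN keeps every row from books (the left table); where author_id has no match in authors, the author columns become NULL. Walk through each book:
  - book 1 (The Last Train): author_id=NULL, no match -> kept with NULL
  - book 2 (Midnight Sun): author_id=3 -> matches Smith
  - book 3 (Quiet Streets): author_id=2 -> matches Taylor
  - book 4 (Hollow Hills): author_id=1 -> matches Mitchell
  - book 5 (The Glass Key): author_id=NULL, no match -> kept with NULL
All 5 rows appear; 2 have NULL author.

SQL:
SELECT a.title, b.name AS author
FROM books a
LEFT JOIN authors b ON a.author_id = b.id

Result:
title          | author  
---------------+---------
The Last Train | NULL    
Midnight Sun   | Smith   
Quiet Streets  | Taylor  
Hollow Hills   | Mitchell
The Glass Key  | NULL    


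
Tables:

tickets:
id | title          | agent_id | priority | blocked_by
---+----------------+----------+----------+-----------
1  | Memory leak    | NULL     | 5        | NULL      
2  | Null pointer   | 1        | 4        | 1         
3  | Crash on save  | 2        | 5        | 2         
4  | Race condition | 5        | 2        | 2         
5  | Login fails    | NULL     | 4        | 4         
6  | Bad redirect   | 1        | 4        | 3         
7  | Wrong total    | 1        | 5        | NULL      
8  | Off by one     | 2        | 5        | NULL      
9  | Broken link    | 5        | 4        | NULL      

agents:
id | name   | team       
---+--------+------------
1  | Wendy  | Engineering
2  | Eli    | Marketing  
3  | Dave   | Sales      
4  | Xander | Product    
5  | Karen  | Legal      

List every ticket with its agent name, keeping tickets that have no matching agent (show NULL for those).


LEFT JOIN keeps every row from tickets (the left table); where agent_id has no match in agents, the agent columns become NULL. Walk through each ticket:
  - ticket 1 (Memory leak): agent_id=NULL, no match -> kept with NULL
  - ticket 2 (Null pointer): agent_id=1 -> matches Wendy
  - ticket 3 (Crash on save): agent_id=2 -> matches Eli
  - ticket 4 (Race condition): agent_id=5 -> matches Karen
  - ticket 5 (Login fails): agent_id=NULL, no match -> kept with NULL
  - ticket 6 (Bad redirect): agent_id=1 -> matches Wendy
  - ticket 7 (Wrong total): agent_id=1 -> matches Wendy
  - ticket 8 (Off by one): agent_id=2 -> matches Eli
  - ticket 9 (Broken link): agent_id=5 -> matches Karen
All 9 rows appear; 2 have NULL agent.

SQL:
SELECT a.title, b.name AS agent
FROM tickets a
LEFT JOIN agents b ON a.agent_id = b.id

Result:
title          | agent
---------------+------
Memory leak    | NULL 
Null pointer   | Wendy
Crash on save  | Eli  
Race condition | Karen
Login fails    | NULL 
Bad redirect   | Wendy
Wrong total    | Wendy
Off by one     | Eli  
Broken link    | Karen


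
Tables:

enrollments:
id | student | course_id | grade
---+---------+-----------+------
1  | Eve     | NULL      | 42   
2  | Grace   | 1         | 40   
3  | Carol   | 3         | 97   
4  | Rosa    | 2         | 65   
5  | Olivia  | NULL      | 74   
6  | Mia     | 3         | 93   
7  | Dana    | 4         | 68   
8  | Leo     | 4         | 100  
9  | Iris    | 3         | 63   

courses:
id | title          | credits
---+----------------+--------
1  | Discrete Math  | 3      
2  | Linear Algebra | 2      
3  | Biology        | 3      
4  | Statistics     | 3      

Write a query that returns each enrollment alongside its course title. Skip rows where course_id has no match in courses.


INNER JOIN keeps only enrollments rows whose course_id matches an id in courses. Walk through each enrollment:
  - enrollment 1 (Eve): course_id=NULL, no match -> dropped
  - enrollment 2 (Grace): course_id=1 -> matches Discrete Math
  - enrollment 3 (Carol): course_id=3 -> matches Biology
  - enrollment 4 (Rosa): course_id=2 -> matches Linear Algebra
  - enrollment 5 (Olivia): course_id=NULL, no match -> dropped
  - enrollment 6 (Mia): course_id=3 -> matches Biology
  - enrollment 7 (Dana): course_id=4 -> matches Statistics
  - enrollment 8 (Leo): course_id=4 -> matches Statistics
  - enrollment 9 (Iris): course_id=3 -> matches Biology
So 2 of 9 rows are dropped.

SQL:
SELECT a.student, b.title AS course
FROM enrollments a
INNER JOIN courses b ON a.course_id = b.id

Result:
student | course        
--------+---------------
Grace   | Discrete Math 
Carol   | Biology       
Rosa    | Linear Algebra
Mia     | Biology       
Dana    | Statistics    
Leo     | Statistics    
Iris    | Biology       


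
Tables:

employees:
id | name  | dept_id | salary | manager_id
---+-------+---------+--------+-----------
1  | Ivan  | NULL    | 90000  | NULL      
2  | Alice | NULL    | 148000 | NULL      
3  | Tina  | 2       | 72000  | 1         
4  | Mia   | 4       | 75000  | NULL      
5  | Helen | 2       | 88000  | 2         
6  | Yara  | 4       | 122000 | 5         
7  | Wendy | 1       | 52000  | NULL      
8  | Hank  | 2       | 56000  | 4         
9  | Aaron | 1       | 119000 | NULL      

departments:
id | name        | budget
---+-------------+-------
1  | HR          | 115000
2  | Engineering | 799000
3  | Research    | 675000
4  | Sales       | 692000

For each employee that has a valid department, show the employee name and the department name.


INNER JOIN keeps only employees rows whose dept_id matches an id in departments. Walk through each employee:
  - employee 1 (Ivan): dept_id=NULL, no match -> dropped
  - employee 2 (Alice): dept_id=NULL, no match -> dropped
  - employee 3 (Tina): dept_id=2 -> matches Engineering
  - employee 4 (Mia): dept_id=4 -> matches Sales
  - employee 5 (Helen): dept_id=2 -> matches Engineering
  - employee 6 (Yara): dept_id=4 -> matches Sales
  - employee 7 (Wendy): dept_id=1 -> matches HR
  - employee 8 (Hank): dept_id=2 -> matches Engineering
  - employee 9 (Aaron): dept_id=1 -> matches HR
So 2 of 9 rows are dropped.

SQL:
SELECT a.name, b.name AS department
FROM employees a
INNER JOIN departments b ON a.dept_id = b.id

Result:
name  | department 
------+------------
Tina  | Engineering
Mia   | Sales      
Helen | Engineering
Yara  | Sales      
Wendy | HR         
Hank  | Engineering
Aaron | HR         


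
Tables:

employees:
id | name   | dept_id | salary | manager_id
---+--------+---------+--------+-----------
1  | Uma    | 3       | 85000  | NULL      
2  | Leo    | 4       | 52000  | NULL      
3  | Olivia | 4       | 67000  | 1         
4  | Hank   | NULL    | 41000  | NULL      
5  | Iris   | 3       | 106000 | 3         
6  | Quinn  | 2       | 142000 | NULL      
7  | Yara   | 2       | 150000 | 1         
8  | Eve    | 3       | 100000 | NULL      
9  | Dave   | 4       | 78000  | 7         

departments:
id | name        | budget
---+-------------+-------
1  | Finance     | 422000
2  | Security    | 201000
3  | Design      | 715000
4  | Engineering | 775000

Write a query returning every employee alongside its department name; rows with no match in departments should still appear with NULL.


LEFT JOIN keeps every row from employees (the left table); where dept_id has no match in departments, the department columns become NULL. Walk through each employee:
  - employee 1 (Uma): dept_id=3 -> matches Design
  - employee 2 (Leo): dept_id=4 -> matches Engineering
  - employee 3 (Olivia): dept_id=4 -> matches Engineering
  - employee 4 (Hank): dept_id=NULL, no match -> kept with NULL
  - employee 5 (Iris): dept_id=3 -> matches Design
  - employee 6 (Quinn): dept_id=2 -> matches Security
  - employee 7 (Yara): dept_id=2 -> matches Security
  - employee 8 (Eve): dept_id=3 -> matches Design
  - employee 9 (Dave): dept_id=4 -> matches Engineering
All 9 rows appear; 1 has NULL department.

SQL:
SELECT a.name, b.name AS department
FROM employees a
LEFT JOIN departments b ON a.dept_id = b.id

Result:
name   | department 
-------+------------
Uma    | Design     
Leo    | Engineering
Olivia | Engineering
Hank   | NULL       
Iris   | Design     
Quinn  | Security   
Yara   | Security   
Eve    | Design     
Dave   | Engineering


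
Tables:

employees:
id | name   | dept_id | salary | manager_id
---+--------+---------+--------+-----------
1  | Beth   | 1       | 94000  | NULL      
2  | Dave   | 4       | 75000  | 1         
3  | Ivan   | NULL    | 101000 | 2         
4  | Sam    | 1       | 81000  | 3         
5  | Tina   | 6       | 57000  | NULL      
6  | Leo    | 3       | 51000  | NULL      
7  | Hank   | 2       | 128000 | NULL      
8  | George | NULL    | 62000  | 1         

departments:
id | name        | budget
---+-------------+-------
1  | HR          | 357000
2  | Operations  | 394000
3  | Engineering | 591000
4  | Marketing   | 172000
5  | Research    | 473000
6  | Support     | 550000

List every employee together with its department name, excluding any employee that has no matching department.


INNER JOIN keeps only employees rows whose dept_id matches an id in departments. Walk through each employee:
  - employee 1 (Beth): dept_id=1 -> matches HR
  - employee 2 (Dave): dept_id=4 -> matches Marketing
  - employee 3 (Ivan): dept_id=NULL, no match -> dropped
  - employee 4 (Sam): dept_id=1 -> matches HR
  - employee 5 (Tina): dept_id=6 -> matches Support
  - employee 6 (Leo): dept_id=3 -> matches Engineering
  - employee 7 (Hank): dept_id=2 -> matches Operations
  - employee 8 (George): dept_id=NULL, no match -> dropped
So 2 of 8 rows are dropped.

SQL:
SELECT a.name, b.name AS department
FROM employees a
INNER JOIN departments b ON a.dept_id = b.id

Result:
name | department 
-----+------------
Beth | HR         
Dave | Marketing  
Sam  | HR         
Tina | Support    
Leo  | Engineering
Hank | Operations 


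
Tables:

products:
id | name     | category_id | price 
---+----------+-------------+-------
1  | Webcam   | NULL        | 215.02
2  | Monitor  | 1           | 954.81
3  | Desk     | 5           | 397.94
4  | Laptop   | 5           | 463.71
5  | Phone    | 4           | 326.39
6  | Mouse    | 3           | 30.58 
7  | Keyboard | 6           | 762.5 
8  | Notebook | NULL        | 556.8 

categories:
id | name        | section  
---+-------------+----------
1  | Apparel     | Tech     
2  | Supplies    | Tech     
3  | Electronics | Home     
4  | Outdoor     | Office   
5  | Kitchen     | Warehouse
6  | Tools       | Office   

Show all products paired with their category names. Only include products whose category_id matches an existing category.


INNER JOIN keeps only products rows whose category_id matches an id in categories. Walk through each product:
  - product 1 (Webcam): category_id=NULL, no match -> dropped
  - product 2 (Monitor): category_id=1 -> matches Apparel
  - product 3 (Desk): category_id=5 -> matches Kitchen
  - product 4 (Laptop): category_id=5 -> matches Kitchen
  - product 5 (Phone): category_id=4 -> matches Outdoor
  - product 6 (Mouse): category_id=3 -> matches Electronics
  - product 7 (Keyboard): category_id=6 -> matches Tools
  - product 8 (Notebook): category_id=NULL, no match -> dropped
So 2 of 8 rows are dropped.

SQL:
SELECT a.name, b.name AS category
FROM products a
INNER JOIN categories b ON a.category_id = b.id

Result:
name     | category   
---------+------------
Monitor  | Apparel    
Desk     | Kitchen    
Laptop   | Kitchen    
Phone    | Outdoor    
Mouse    | Electronics
Keyboard | Tools      


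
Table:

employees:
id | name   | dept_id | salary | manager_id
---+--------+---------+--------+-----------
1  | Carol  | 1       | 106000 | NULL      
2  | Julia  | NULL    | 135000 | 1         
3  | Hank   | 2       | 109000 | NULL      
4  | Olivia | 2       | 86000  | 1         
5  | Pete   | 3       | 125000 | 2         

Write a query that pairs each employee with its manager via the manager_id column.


This is a self-join: employees is joined to a second copy of itself, matching each row's manager_id to another row's id. Use LEFT JOIN so rows with manager_id=NULL are kept.
  - employee 1 (Carol): manager_id=NULL -> NULL
  - employee 2 (Julia): manager_id=1 -> Carol
  - employee 3 (Hank): manager_id=NULL -> NULL
  - employee 4 (Olivia): manager_id=1 -> Carol
  - employee 5 (Pete): manager_id=2 -> Julia

SQL:
SELECT a.name AS item, b.name AS manager
FROM employees a
LEFT JOIN employees b ON a.manager_id = b.id

Result:
item   | manager
-------+--------
Carol  | NULL   
Julia  | Carol  
Hank   | NULL   
Olivia | Carol  
Pete   | Julia  


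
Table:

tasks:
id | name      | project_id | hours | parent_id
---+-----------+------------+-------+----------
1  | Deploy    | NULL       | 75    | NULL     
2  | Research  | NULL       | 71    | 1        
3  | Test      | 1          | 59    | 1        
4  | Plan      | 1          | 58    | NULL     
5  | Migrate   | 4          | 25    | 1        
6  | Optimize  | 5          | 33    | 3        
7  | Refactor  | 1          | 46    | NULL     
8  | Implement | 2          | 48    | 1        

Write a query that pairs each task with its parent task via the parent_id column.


This is a self-join: tasks is joined to a second copy of itself, matching each row's parent_id to another row's id. Use LEFT JOIN so rows with parent_id=NULL are kept.
  - task 1 (Deploy): parent_id=NULL -> NULL
  - task 2 (Research): parent_id=1 -> Deploy
  - task 3 (Test): parent_id=1 -> Deploy
  - task 4 (Plan): parent_id=NULL -> NULL
  - task 5 (Migrate): parent_id=1 -> Deploy
  - task 6 (Optimize): parent_id=3 -> Test
  - task 7 (Refactor): parent_id=NULL -> NULL
  - task 8 (Implement): parent_id=1 -> Deploy

SQL:
SELECT a.name AS item, b.name AS parent
FROM tasks a
LEFT JOIN tasks b ON a.parent_id = b.id

Result:
item      | parent
----------+-------
Deploy    | NULL  
Research  | Deploy
Test      | Deploy
Plan      | NULL  
Migrate   | Deploy
Optimize  | Test  
Refactor  | NULL  
Implement | Deploy


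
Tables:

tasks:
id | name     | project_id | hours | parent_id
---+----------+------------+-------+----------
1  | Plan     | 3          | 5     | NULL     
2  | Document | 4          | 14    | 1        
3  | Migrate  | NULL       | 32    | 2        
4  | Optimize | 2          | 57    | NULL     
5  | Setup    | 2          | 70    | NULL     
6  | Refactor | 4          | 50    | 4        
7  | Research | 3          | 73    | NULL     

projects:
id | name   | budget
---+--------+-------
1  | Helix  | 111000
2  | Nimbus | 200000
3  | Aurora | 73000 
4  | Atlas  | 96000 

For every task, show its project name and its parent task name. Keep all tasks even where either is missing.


Two LEFT JOINs from the same base table tasks: one to projects via project_id, one to tasks itself via parent_id. Both are LEFT so every task is preserved.
Match against projects:
  - task 1 (Plan): project_id=3 -> matches Aurora
  - task 2 (Document): project_id=4 -> matches Atlas
  - task 3 (Migrate): project_id=NULL, no match -> kept with NULL
  - task 4 (Optimize): project_id=2 -> matches Nimbus
  - task 5 (Setup): project_id=2 -> matches Nimbus
  - task 6 (Refactor): project_id=4 -> matches Atlas
  - task 7 (Research): project_id=3 -> matches Aurora
Match against tasks (self):
  - task 1 (Plan): parent_id=NULL -> NULL
  - task 2 (Document): parent_id=1 -> Plan
  - task 3 (Migrate): parent_id=2 -> Document
  - task 4 (Optimize): parent_id=NULL -> NULL
  - task 5 (Setup): parent_id=NULL -> NULL
  - task 6 (Refactor): parent_id=4 -> Optimize
  - task 7 (Research): parent_id=NULL -> NULL

SQL:
SELECT a.name, b.name AS project, c.name AS parent
FROM tasks a
LEFT JOIN projects b ON a.project_id = b.id
LEFT JOIN tasks c ON a.parent_id = c.id

Result:
name     | project | parent  
---------+---------+---------
Plan     | Aurora  | NULL    
Document | Atlas   | Plan    
Migrate  | NULL    | Document
Optimize | Nimbus  | NULL    
Setup    | Nimbus  | NULL    
Refactor | Atlas   | Optimize
Research | Aurora  | NULL    


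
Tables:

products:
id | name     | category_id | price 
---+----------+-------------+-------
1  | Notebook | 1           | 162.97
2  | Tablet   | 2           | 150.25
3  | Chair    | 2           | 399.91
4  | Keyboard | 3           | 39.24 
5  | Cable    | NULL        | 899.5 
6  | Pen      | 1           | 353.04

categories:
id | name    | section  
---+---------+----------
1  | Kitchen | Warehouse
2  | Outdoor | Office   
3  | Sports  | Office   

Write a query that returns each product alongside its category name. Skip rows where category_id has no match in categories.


INNER JOIN keeps only products rows whose category_id matches an id in categories. Walk through each product:
  - product 1 (Notebook): category_id=1 -> matches Kitchen
  - product 2 (Tablet): category_id=2 -> matches Outdoor
  - product 3 (Chair): category_id=2 -> matches Outdoor
  - product 4 (Keyboard): category_id=3 -> matches Sports
  - product 5 (Cable): category_id=NULL, no match -> dropped
  - product 6 (Pen): category_id=1 -> matches Kitchen
So 1 of 6 rows is dropped.

SQL:
SELECT a.name, b.name AS category
FROM products a
INNER JOIN categories b ON a.category_id = b.id

Result:
name     | category
---------+---------
Notebook | Kitchen 
Tablet   | Outdoor 
Chair    | Outdoor 
Keyboard | Sports  
Pen      | Kitchen 


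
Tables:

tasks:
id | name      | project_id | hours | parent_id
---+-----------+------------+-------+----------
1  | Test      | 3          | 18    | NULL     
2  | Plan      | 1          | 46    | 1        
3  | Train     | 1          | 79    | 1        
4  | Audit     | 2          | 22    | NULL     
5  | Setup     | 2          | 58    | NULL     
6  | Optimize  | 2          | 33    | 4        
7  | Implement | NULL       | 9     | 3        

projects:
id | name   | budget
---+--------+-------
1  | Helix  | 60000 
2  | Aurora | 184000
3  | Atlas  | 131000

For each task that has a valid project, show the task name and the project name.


INNER JOIN keeps only tasks rows whose project_id matches an id in projects. Walk through each task:
  - task 1 (Test): project_id=3 -> matches Atlas
  - task 2 (Plan): project_id=1 -> matches Helix
  - task 3 (Train): project_id=1 -> matches Helix
  - task 4 (Audit): project_id=2 -> matches Aurora
  - task 5 (Setup): project_id=2 -> matches Aurora
  - task 6 (Optimize): project_id=2 -> matches Aurora
  - task 7 (Implement): project_id=NULL, no match -> dropped
So 1 of 7 rows is dropped.

SQL:
SELECT a.name, b.name AS project
FROM tasks a
INNER JOIN projects b ON a.project_id = b.id

Result:
name     | project
---------+--------
Test     | Atlas  
Plan     | Helix  
Train    | Helix  
Audit    | Aurora 
Setup    | Aurora 
Optimize | Aurora 


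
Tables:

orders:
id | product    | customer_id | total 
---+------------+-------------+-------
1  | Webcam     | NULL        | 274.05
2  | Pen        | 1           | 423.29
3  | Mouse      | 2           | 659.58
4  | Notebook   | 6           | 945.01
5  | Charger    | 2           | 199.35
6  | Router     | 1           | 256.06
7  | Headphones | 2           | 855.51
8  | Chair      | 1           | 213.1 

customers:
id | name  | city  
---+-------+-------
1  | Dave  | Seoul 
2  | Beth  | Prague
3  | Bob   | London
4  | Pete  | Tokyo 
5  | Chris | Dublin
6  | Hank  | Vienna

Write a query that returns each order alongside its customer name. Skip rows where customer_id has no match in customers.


INNER JOIN keeps only orders rows whose customer_id matches an id in customers. Walk through each order:
  - order 1 (Webcam): customer_id=NULL, no match -> dropped
  - order 2 (Pen): customer_id=1 -> matches Dave
  - order 3 (Mouse): customer_id=2 -> matches Beth
  - order 4 (Notebook): customer_id=6 -> matches Hank
  - order 5 (Charger): customer_id=2 -> matches Beth
  - order 6 (Router): customer_id=1 -> matches Dave
  - order 7 (Headphones): customer_id=2 -> matches Beth
  - order 8 (Chair): customer_id=1 -> matches Dave
So 1 of 8 rows is dropped.

SQL:
SELECT a.product, b.name AS customer
FROM orders a
INNER JOIN customers b ON a.customer_id = b.id

Result:
product    | customer
-----------+---------
Pen        | Dave    
Mouse      | Beth    
Notebook   | Hank    
Charger    | Beth    
Router     | Dave    
Headphones | Beth    
Chair      | Dave    


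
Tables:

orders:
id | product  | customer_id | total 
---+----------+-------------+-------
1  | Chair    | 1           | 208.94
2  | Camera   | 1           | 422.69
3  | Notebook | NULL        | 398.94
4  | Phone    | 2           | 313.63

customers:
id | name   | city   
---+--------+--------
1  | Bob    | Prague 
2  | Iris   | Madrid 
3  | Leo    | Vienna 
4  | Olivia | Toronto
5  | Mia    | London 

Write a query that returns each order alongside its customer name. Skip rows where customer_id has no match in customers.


INNER JOIN keeps only orders rows whose customer_id matches an id in customers. Walk through each order:
  - order 1 (Chair): customer_id=1 -> matches Bob
  - order 2 (Camera): customer_id=1 -> matches Bob
  - order 3 (Notebook): customer_id=NULL, no match -> dropped
  - order 4 (Phone): customer_id=2 -> matches Iris
So 1 of 4 rows is dropped.

SQL:
SELECT a.product, b.name AS customer
FROM orders a
INNER JOIN customers b ON a.customer_id = b.id

Result:
product | customer
--------+---------
Chair   | Bob     
Camera  | Bob     
Phone   | Iris    


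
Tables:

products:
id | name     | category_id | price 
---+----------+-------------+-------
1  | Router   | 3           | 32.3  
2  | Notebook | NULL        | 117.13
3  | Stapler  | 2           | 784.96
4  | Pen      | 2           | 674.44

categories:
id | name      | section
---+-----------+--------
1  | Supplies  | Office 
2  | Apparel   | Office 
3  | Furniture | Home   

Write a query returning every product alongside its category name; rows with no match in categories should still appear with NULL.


LEFT JOIN keeps every row from products (the left table); where category_id has no match in categories, the category columns become NULL. Walk through each product:
  - product 1 (Router): category_id=3 -> matches Furniture
  - product 2 (Notebook): category_id=NULL, no match -> kept with NULL
  - product 3 (Stapler): category_id=2 -> matches Apparel
  - product 4 (Pen): category_id=2 -> matches Apparel
All 4 rows appear; 1 has NULL category.

SQL:
SELECT a.name, b.name AS category
FROM products a
LEFT JOIN categories b ON a.category_id = b.id

Result:
name     | category 
---------+----------
Router   | Furniture
Notebook | NULL     
Stapler  | Apparel  
Pen      | Apparel  


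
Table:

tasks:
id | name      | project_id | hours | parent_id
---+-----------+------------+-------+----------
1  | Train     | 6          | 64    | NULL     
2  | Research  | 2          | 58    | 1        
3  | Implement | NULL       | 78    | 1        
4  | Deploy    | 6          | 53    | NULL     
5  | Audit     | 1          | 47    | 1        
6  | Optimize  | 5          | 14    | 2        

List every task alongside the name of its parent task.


This is a self-join: tasks is joined to a second copy of itself, matching each row's parent_id to another row's id. Use LEFT JOIN so rows with parent_id=NULL are kept.
  - task 1 (Train): parent_id=NULL -> NULL
  - task 2 (Research): parent_id=1 -> Train
  - task 3 (Implement): parent_id=1 -> Train
  - task 4 (Deploy): parent_id=NULL -> NULL
  - task 5 (Audit): parent_id=1 -> Train
  - task 6 (Optimize): parent_id=2 -> Research

SQL:
SELECT a.name AS item, b.name AS parent
FROM tasks a
LEFT JOIN tasks b ON a.parent_id = b.id

Result:
item      | parent  
----------+---------
Train     | NULL    
Research  | Train   
Implement | Train   
Deploy    | NULL    
Audit     | Train   
Optimize  | Research


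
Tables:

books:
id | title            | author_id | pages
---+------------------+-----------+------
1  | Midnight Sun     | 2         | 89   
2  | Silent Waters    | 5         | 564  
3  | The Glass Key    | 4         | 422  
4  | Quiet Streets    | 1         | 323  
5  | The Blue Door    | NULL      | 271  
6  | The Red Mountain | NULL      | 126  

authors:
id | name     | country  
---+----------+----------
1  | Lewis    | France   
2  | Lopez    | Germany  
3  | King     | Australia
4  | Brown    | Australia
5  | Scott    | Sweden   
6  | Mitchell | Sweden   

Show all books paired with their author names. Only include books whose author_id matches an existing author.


INNER JOIN keeps only books rows whose author_id matches an id in authors. Walk through each book:
  - book 1 (Midnight Sun): author_id=2 -> matches Lopez
  - book 2 (Silent Waters): author_id=5 -> matches Scott
  - book 3 (The Glass Key): author_id=4 -> matches Brown
  - book 4 (Quiet Streets): author_id=1 -> matches Lewis
  - book 5 (The Blue Door): author_id=NULL, no match -> dropped
  - book 6 (The Red Mountain): author_id=NULL, no match -> dropped
So 2 of 6 rows are dropped.

SQL:
SELECT a.title, b.name AS author
FROM books a
INNER JOIN authors b ON a.author_id = b.id

Result:
title         | author
--------------+-------
Midnight Sun  | Lopez 
Silent Waters | Scott 
The Glass Key | Brown 
Quiet Streets | Lewis 


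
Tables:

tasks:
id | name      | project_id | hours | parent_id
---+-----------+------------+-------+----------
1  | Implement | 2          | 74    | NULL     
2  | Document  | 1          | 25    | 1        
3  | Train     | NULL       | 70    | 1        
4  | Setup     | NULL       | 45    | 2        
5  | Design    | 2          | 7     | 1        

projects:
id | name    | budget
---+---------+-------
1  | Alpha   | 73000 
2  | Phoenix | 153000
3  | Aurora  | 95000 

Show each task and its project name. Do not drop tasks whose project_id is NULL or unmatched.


LEFT JOIN keeps every row from tasks (the left table); where project_id has no match in projects, the project columns become NULL. Walk through each task:
  - task 1 (Implement): project_id=2 -> matches Phoenix
  - task 2 (Document): project_id=1 -> matches Alpha
  - task 3 (Train): project_id=NULL, no match -> kept with NULL
  - task 4 (Setup): project_id=NULL, no match -> kept with NULL
  - task 5 (Design): project_id=2 -> matches Phoenix
All 5 rows appear; 2 have NULL project.

SQL:
SELECT a.name, b.name AS project
FROM tasks a
LEFT JOIN projects b ON a.project_id = b.id

Result:
name      | project
----------+--------
Implement | Phoenix
Document  | Alpha  
Train     | NULL   
Setup     | NULL   
Design    | Phoenix


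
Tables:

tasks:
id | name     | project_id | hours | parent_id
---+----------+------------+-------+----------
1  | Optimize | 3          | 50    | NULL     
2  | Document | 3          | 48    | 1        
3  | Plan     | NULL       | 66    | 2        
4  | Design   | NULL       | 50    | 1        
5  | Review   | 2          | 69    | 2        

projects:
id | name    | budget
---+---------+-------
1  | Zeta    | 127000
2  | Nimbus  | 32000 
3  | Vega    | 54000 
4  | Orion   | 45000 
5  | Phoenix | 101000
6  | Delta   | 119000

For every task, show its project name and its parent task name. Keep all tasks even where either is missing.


Two LEFT JOINs from the same base table tasks: one to projects via project_id, one to tasks itself via parent_id. Both are LEFT so every task is preserved.
Match against projects:
  - task 1 (Optimize): project_id=3 -> matches Vega
  - task 2 (Document): project_id=3 -> matches Vega
  - task 3 (Plan): project_id=NULL, no match -> kept with NULL
  - task 4 (Design): project_id=NULL, no match -> kept with NULL
  - task 5 (Review): project_id=2 -> matches Nimbus
Match against tasks (self):
  - task 1 (Optimize): parent_id=NULL -> NULL
  - task 2 (Document): parent_id=1 -> Optimize
  - task 3 (Plan): parent_id=2 -> Document
  - task 4 (Design): parent_id=1 -> Optimize
  - task 5 (Review): parent_id=2 -> Document

SQL:
SELECT a.name, b.name AS project, c.name AS parent
FROM tasks a
LEFT JOIN projects b ON a.project_id = b.id
LEFT JOIN tasks c ON a.parent_id = c.id

Result:
name     | project | parent  
---------+---------+---------
Optimize | Vega    | NULL    
Document | Vega    | Optimize
Plan     | NULL    | Document
Design   | NULL    | Optimize
Review   | Nimbus  | Document


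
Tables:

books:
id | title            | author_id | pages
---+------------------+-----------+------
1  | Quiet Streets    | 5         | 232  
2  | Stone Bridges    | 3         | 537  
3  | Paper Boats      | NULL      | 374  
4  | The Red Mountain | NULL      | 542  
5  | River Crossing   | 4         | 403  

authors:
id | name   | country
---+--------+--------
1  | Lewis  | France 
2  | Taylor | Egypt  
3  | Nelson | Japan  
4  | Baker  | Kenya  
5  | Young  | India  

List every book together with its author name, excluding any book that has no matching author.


INNER JOIN keeps only books rows whose author_id matches an id in authors. Walk through each book:
  - book 1 (Quiet Streets): author_id=5 -> matches Young
  - book 2 (Stone Bridges): author_id=3 -> matches Nelson
  - book 3 (Paper Boats): author_id=NULL, no match -> dropped
  - book 4 (The Red Mountain): author_id=NULL, no match -> dropped
  - book 5 (River Crossing): author_id=4 -> matches Baker
So 2 of 5 rows are dropped.

SQL:
SELECT a.title, b.name AS author
FROM books a
INNER JOIN authors b ON a.author_id = b.id

Result:
title          | author
---------------+-------
Quiet Streets  | Young 
Stone Bridges  | Nelson
River Crossing | Baker 


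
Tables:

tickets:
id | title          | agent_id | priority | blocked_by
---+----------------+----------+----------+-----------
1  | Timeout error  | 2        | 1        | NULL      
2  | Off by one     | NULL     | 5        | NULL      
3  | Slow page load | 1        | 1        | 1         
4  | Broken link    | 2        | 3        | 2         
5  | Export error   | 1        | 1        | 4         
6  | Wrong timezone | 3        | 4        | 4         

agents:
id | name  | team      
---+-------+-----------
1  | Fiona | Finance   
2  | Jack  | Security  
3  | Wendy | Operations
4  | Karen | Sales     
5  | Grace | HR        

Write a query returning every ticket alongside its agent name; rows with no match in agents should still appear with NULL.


LEFT JOIN keeps every row from tickets (the left table); where agent_id has no match in agents, the agent columns become NULL. Walk through each ticket:
  - ticket 1 (Timeout error): agent_id=2 -> matches Jack
  - ticket 2 (Off by one): agent_id=NULL, no match -> kept with NULL
  - ticket 3 (Slow page load): agent_id=1 -> matches Fiona
  - ticket 4 (Broken link): agent_id=2 -> matches Jack
  - ticket 5 (Export error): agent_id=1 -> matches Fiona
  - ticket 6 (Wrong timezone): agent_id=3 -> matches Wendy
All 6 rows appear; 1 has NULL agent.

SQL:
SELECT a.title, b.name AS agent
FROM tickets a
LEFT JOIN agents b ON a.agent_id = b.id

Result:
title          | agent
---------------+------
Timeout error  | Jack 
Off by one     | NULL 
Slow page load | Fiona
Broken link    | Jack 
Export error   | Fiona
Wrong timezone | Wendy


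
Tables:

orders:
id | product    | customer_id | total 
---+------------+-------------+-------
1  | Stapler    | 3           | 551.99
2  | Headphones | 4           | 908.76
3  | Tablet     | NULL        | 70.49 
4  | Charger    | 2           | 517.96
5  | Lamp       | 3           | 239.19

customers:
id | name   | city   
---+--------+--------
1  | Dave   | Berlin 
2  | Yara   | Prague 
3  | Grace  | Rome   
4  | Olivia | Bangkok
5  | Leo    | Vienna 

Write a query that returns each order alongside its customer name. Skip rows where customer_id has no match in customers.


INNER JOIN keeps only orders rows whose customer_id matches an id in customers. Walk through each order:
  - order 1 (Stapler): customer_id=3 -> matches Grace
  - order 2 (Headphones): customer_id=4 -> matches Olivia
  - order 3 (Tablet): customer_id=NULL, no match -> dropped
  - order 4 (Charger): customer_id=2 -> matches Yara
  - order 5 (Lamp): customer_id=3 -> matches Grace
So 1 of 5 rows is dropped.

SQL:
SELECT a.product, b.name AS customer
FROM orders a
INNER JOIN customers b ON a.customer_id = b.id

Result:
product    | customer
-----------+---------
Stapler    | Grace   
Headphones | Olivia  
Charger    | Yara    
Lamp       | Grace   


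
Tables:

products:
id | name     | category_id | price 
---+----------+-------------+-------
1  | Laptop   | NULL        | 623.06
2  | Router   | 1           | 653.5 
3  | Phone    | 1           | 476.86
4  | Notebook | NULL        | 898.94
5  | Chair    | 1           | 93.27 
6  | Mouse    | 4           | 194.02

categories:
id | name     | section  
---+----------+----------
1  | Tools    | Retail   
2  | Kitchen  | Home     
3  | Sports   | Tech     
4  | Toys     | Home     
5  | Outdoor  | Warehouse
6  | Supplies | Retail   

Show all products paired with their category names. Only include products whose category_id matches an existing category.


INNER JOIN keeps only products rows whose category_id matches an id in categories. Walk through each product:
  - product 1 (Laptop): category_id=NULL, no match -> dropped
  - product 2 (Router): category_id=1 -> matches Tools
  - product 3 (Phone): category_id=1 -> matches Tools
  - product 4 (Notebook): category_id=NULL, no match -> dropped
  - product 5 (Chair): category_id=1 -> matches Tools
  - product 6 (Mouse): category_id=4 -> matches Toys
So 2 of 6 rows are dropped.

SQL:
SELECT a.name, b.name AS category
FROM products a
INNER JOIN categories b ON a.category_id = b.id

Result:
name   | category
-------+---------
Router | Tools   
Phone  | Tools   
Chair  | Tools   
Mouse  | Toys    


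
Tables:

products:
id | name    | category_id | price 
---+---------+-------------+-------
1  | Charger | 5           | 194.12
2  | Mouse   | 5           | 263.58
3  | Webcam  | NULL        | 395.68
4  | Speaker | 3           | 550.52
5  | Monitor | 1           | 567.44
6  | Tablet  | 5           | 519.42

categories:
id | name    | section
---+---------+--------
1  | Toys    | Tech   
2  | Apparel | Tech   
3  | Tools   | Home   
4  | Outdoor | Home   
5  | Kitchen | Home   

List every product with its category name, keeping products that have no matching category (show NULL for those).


LEFT JOIN keeps every row from products (the left table); where category_id has no match in categories, the category columns become NULL. Walk through each product:
  - product 1 (Charger): category_id=5 -> matches Kitchen
  - product 2 (Mouse): category_id=5 -> matches Kitchen
  - product 3 (Webcam): category_id=NULL, no match -> kept with NULL
  - product 4 (Speaker): category_id=3 -> matches Tools
  - product 5 (Monitor): category_id=1 -> matches Toys
  - product 6 (Tablet): category_id=5 -> matches Kitchen
All 6 rows appear; 1 has NULL category.

SQL:
SELECT a.name, b.name AS category
FROM products a
LEFT JOIN categories b ON a.category_id = b.id

Result:
name    | category
--------+---------
Charger | Kitchen 
Mouse   | Kitchen 
Webcam  | NULL    
Speaker | Tools   
Monitor | Toys    
Tablet  | Kitchen 


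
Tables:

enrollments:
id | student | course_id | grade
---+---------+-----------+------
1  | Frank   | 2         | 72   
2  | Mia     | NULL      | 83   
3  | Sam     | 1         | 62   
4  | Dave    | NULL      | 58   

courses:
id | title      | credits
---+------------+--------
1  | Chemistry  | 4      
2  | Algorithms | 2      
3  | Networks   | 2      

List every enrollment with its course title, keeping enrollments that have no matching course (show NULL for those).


LEFT JOIN keeps every row from enrollments (the left table); where course_id has no match in courses, the course columns become NULL. Walk through each enrollment:
  - enrollment 1 (Frank): course_id=2 -> matches Algorithms
  - enrollment 2 (Mia): course_id=NULL, no match -> kept with NULL
  - enrollment 3 (Sam): course_id=1 -> matches Chemistry
  - enrollment 4 (Dave): course_id=NULL, no match -> kept with NULL
All 4 rows appear; 2 have NULL course.

SQL:
SELECT a.student, b.title AS course
FROM enrollments a
LEFT JOIN courses b ON a.course_id = b.id

Result:
student | course    
--------+-----------
Frank   | Algorithms
Mia     | NULL      
Sam     | Chemistry 
Dave    | NULL      


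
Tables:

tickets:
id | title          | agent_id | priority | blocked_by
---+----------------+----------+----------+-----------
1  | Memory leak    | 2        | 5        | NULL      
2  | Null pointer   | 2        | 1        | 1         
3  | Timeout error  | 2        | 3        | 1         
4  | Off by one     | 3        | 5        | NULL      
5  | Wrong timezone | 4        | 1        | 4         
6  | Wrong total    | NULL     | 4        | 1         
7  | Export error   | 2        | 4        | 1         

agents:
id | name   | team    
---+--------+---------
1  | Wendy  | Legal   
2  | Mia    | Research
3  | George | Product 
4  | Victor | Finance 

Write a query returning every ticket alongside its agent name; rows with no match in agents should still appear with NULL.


LEFT JOIN keeps every row from tickets (the left table); where agent_id has no match in agents, the agent columns become NULL. Walk through each ticket:
  - ticket 1 (Memory leak): agent_id=2 -> matches Mia
  - ticket 2 (Null pointer): agent_id=2 -> matches Mia
  - ticket 3 (Timeout error): agent_id=2 -> matches Mia
  - ticket 4 (Off by one): agent_id=3 -> matches George
  - ticket 5 (Wrong timezone): agent_id=4 -> matches Victor
  - ticket 6 (Wrong total): agent_id=NULL, no match -> kept with NULL
  - ticket 7 (Export error): agent_id=2 -> matches Mia
All 7 rows appear; 1 has NULL agent.

SQL:
SELECT a.title, b.name AS agent
FROM tickets a
LEFT JOIN agents b ON a.agent_id = b.id

Result:
title          | agent 
---------------+-------
Memory leak    | Mia   
Null pointer   | Mia   
Timeout error  | Mia   
Off by one     | George
Wrong timezone | Victor
Wrong total    | NULL  
Export error   | Mia   


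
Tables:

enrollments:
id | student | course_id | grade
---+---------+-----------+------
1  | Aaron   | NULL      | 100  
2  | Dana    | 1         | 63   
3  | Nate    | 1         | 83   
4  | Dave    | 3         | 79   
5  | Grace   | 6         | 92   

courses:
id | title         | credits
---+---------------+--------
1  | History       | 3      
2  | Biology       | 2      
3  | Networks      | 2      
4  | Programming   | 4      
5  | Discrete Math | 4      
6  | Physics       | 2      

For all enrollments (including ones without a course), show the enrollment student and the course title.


LEFT JOIN keeps every row from enrollments (the left table); where course_id has no match in courses, the course columns become NULL. Walk through each enrollment:
  - enrollment 1 (Aaron): course_id=NULL, no match -> kept with NULL
  - enrollment 2 (Dana): course_id=1 -> matches History
  - enrollment 3 (Nate): course_id=1 -> matches History
  - enrollment 4 (Dave): course_id=3 -> matches Networks
  - enrollment 5 (Grace): course_id=6 -> matches Physics
All 5 rows appear; 1 has NULL course.

SQL:
SELECT a.student, b.title AS course
FROM enrollments a
LEFT JOIN courses b ON a.course_id = b.id

Result:
student | course  
--------+---------
Aaron   | NULL    
Dana    | History 
Nate    | History 
Dave    | Networks
Grace   | Physics 
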